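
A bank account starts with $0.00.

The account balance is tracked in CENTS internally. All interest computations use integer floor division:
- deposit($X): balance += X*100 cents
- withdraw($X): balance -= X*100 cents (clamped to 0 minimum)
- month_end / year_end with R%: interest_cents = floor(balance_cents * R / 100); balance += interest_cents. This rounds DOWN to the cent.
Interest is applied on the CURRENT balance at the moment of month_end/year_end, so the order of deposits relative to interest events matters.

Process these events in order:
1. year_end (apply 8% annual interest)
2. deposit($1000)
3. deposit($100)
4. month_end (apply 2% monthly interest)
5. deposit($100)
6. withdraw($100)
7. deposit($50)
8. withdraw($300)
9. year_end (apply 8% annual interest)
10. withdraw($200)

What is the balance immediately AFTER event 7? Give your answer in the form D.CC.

After 1 (year_end (apply 8% annual interest)): balance=$0.00 total_interest=$0.00
After 2 (deposit($1000)): balance=$1000.00 total_interest=$0.00
After 3 (deposit($100)): balance=$1100.00 total_interest=$0.00
After 4 (month_end (apply 2% monthly interest)): balance=$1122.00 total_interest=$22.00
After 5 (deposit($100)): balance=$1222.00 total_interest=$22.00
After 6 (withdraw($100)): balance=$1122.00 total_interest=$22.00
After 7 (deposit($50)): balance=$1172.00 total_interest=$22.00

Answer: 1172.00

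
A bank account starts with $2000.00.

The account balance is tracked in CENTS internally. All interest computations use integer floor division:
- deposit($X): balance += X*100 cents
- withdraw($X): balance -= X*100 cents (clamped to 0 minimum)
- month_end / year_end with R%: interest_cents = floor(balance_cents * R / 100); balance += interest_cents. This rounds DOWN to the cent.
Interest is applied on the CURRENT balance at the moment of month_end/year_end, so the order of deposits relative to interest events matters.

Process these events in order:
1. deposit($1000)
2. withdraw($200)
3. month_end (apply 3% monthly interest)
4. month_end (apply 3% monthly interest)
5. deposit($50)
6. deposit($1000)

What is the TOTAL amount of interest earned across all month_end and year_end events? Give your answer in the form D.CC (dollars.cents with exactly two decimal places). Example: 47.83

Answer: 170.52

Derivation:
After 1 (deposit($1000)): balance=$3000.00 total_interest=$0.00
After 2 (withdraw($200)): balance=$2800.00 total_interest=$0.00
After 3 (month_end (apply 3% monthly interest)): balance=$2884.00 total_interest=$84.00
After 4 (month_end (apply 3% monthly interest)): balance=$2970.52 total_interest=$170.52
After 5 (deposit($50)): balance=$3020.52 total_interest=$170.52
After 6 (deposit($1000)): balance=$4020.52 total_interest=$170.52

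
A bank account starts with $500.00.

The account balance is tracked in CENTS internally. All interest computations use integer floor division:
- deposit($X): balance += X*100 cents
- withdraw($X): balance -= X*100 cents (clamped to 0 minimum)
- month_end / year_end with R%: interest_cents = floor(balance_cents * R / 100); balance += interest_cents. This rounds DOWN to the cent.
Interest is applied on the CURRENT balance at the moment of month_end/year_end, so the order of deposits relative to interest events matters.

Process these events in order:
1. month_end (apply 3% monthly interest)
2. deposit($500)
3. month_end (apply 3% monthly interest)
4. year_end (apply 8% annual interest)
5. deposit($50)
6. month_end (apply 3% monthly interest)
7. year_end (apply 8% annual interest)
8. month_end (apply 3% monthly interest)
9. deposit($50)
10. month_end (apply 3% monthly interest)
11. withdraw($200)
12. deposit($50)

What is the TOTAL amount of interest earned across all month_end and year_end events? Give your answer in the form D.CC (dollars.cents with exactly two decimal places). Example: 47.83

Answer: 342.96

Derivation:
After 1 (month_end (apply 3% monthly interest)): balance=$515.00 total_interest=$15.00
After 2 (deposit($500)): balance=$1015.00 total_interest=$15.00
After 3 (month_end (apply 3% monthly interest)): balance=$1045.45 total_interest=$45.45
After 4 (year_end (apply 8% annual interest)): balance=$1129.08 total_interest=$129.08
After 5 (deposit($50)): balance=$1179.08 total_interest=$129.08
After 6 (month_end (apply 3% monthly interest)): balance=$1214.45 total_interest=$164.45
After 7 (year_end (apply 8% annual interest)): balance=$1311.60 total_interest=$261.60
After 8 (month_end (apply 3% monthly interest)): balance=$1350.94 total_interest=$300.94
After 9 (deposit($50)): balance=$1400.94 total_interest=$300.94
After 10 (month_end (apply 3% monthly interest)): balance=$1442.96 total_interest=$342.96
After 11 (withdraw($200)): balance=$1242.96 total_interest=$342.96
After 12 (deposit($50)): balance=$1292.96 total_interest=$342.96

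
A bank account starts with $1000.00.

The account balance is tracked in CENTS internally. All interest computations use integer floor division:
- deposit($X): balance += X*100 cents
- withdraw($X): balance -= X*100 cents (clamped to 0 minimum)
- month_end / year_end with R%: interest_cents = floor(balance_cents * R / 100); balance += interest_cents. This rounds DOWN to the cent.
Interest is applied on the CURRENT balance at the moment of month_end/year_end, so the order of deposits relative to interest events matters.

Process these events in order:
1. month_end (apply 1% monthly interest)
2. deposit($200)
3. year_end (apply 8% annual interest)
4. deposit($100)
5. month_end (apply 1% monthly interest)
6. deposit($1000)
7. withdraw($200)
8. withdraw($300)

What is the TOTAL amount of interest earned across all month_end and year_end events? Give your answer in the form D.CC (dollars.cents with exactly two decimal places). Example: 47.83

After 1 (month_end (apply 1% monthly interest)): balance=$1010.00 total_interest=$10.00
After 2 (deposit($200)): balance=$1210.00 total_interest=$10.00
After 3 (year_end (apply 8% annual interest)): balance=$1306.80 total_interest=$106.80
After 4 (deposit($100)): balance=$1406.80 total_interest=$106.80
After 5 (month_end (apply 1% monthly interest)): balance=$1420.86 total_interest=$120.86
After 6 (deposit($1000)): balance=$2420.86 total_interest=$120.86
After 7 (withdraw($200)): balance=$2220.86 total_interest=$120.86
After 8 (withdraw($300)): balance=$1920.86 total_interest=$120.86

Answer: 120.86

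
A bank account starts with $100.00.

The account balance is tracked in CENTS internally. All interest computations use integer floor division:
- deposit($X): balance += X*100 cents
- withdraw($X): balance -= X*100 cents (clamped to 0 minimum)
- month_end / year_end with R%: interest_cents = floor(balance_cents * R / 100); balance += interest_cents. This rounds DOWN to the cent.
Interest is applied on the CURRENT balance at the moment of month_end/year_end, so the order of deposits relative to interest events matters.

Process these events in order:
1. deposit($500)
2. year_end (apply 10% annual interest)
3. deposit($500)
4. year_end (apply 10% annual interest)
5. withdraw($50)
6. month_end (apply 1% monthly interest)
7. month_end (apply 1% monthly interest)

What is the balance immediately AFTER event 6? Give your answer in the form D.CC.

After 1 (deposit($500)): balance=$600.00 total_interest=$0.00
After 2 (year_end (apply 10% annual interest)): balance=$660.00 total_interest=$60.00
After 3 (deposit($500)): balance=$1160.00 total_interest=$60.00
After 4 (year_end (apply 10% annual interest)): balance=$1276.00 total_interest=$176.00
After 5 (withdraw($50)): balance=$1226.00 total_interest=$176.00
After 6 (month_end (apply 1% monthly interest)): balance=$1238.26 total_interest=$188.26

Answer: 1238.26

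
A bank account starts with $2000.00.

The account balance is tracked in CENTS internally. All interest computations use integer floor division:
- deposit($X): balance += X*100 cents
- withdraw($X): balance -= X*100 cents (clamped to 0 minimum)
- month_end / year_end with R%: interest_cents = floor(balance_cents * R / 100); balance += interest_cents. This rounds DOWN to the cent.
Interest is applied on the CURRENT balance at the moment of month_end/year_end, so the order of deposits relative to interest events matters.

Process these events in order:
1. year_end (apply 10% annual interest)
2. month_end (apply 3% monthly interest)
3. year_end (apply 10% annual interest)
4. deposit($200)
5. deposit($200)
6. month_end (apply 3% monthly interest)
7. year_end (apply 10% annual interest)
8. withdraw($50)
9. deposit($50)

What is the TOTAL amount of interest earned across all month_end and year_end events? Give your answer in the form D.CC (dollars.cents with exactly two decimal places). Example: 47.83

Answer: 877.30

Derivation:
After 1 (year_end (apply 10% annual interest)): balance=$2200.00 total_interest=$200.00
After 2 (month_end (apply 3% monthly interest)): balance=$2266.00 total_interest=$266.00
After 3 (year_end (apply 10% annual interest)): balance=$2492.60 total_interest=$492.60
After 4 (deposit($200)): balance=$2692.60 total_interest=$492.60
After 5 (deposit($200)): balance=$2892.60 total_interest=$492.60
After 6 (month_end (apply 3% monthly interest)): balance=$2979.37 total_interest=$579.37
After 7 (year_end (apply 10% annual interest)): balance=$3277.30 total_interest=$877.30
After 8 (withdraw($50)): balance=$3227.30 total_interest=$877.30
After 9 (deposit($50)): balance=$3277.30 total_interest=$877.30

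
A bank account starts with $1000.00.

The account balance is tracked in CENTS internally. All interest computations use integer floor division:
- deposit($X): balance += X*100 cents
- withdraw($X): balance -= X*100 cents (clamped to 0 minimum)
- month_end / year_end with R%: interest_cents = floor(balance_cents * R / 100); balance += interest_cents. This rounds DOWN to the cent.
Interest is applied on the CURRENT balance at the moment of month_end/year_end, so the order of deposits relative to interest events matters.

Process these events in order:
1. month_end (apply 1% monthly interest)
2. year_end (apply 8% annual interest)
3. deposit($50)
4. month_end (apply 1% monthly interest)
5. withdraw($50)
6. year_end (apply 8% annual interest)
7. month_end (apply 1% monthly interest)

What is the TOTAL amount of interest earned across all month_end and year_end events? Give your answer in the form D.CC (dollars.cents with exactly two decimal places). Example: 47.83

Answer: 202.27

Derivation:
After 1 (month_end (apply 1% monthly interest)): balance=$1010.00 total_interest=$10.00
After 2 (year_end (apply 8% annual interest)): balance=$1090.80 total_interest=$90.80
After 3 (deposit($50)): balance=$1140.80 total_interest=$90.80
After 4 (month_end (apply 1% monthly interest)): balance=$1152.20 total_interest=$102.20
After 5 (withdraw($50)): balance=$1102.20 total_interest=$102.20
After 6 (year_end (apply 8% annual interest)): balance=$1190.37 total_interest=$190.37
After 7 (month_end (apply 1% monthly interest)): balance=$1202.27 total_interest=$202.27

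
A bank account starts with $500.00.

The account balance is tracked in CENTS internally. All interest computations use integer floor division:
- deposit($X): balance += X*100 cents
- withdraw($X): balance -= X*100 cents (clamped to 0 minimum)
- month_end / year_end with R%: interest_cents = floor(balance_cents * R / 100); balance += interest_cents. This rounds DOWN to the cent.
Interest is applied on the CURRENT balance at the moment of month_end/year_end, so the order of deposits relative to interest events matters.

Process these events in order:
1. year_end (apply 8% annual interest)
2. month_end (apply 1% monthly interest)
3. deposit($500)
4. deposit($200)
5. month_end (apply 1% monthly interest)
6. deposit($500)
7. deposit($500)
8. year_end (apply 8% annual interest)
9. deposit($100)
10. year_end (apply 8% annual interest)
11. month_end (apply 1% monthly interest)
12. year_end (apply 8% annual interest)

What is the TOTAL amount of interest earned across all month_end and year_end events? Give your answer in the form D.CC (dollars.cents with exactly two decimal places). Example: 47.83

Answer: 690.46

Derivation:
After 1 (year_end (apply 8% annual interest)): balance=$540.00 total_interest=$40.00
After 2 (month_end (apply 1% monthly interest)): balance=$545.40 total_interest=$45.40
After 3 (deposit($500)): balance=$1045.40 total_interest=$45.40
After 4 (deposit($200)): balance=$1245.40 total_interest=$45.40
After 5 (month_end (apply 1% monthly interest)): balance=$1257.85 total_interest=$57.85
After 6 (deposit($500)): balance=$1757.85 total_interest=$57.85
After 7 (deposit($500)): balance=$2257.85 total_interest=$57.85
After 8 (year_end (apply 8% annual interest)): balance=$2438.47 total_interest=$238.47
After 9 (deposit($100)): balance=$2538.47 total_interest=$238.47
After 10 (year_end (apply 8% annual interest)): balance=$2741.54 total_interest=$441.54
After 11 (month_end (apply 1% monthly interest)): balance=$2768.95 total_interest=$468.95
After 12 (year_end (apply 8% annual interest)): balance=$2990.46 total_interest=$690.46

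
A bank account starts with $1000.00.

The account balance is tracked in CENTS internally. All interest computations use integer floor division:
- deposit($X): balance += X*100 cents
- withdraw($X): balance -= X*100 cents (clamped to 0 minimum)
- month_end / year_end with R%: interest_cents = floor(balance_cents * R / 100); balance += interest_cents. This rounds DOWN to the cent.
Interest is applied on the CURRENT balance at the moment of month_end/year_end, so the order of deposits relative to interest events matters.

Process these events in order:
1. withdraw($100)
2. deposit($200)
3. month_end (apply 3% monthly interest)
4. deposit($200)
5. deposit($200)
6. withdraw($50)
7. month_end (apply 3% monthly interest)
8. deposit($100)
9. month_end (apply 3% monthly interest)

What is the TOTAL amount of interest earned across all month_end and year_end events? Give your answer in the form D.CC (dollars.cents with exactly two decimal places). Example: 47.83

After 1 (withdraw($100)): balance=$900.00 total_interest=$0.00
After 2 (deposit($200)): balance=$1100.00 total_interest=$0.00
After 3 (month_end (apply 3% monthly interest)): balance=$1133.00 total_interest=$33.00
After 4 (deposit($200)): balance=$1333.00 total_interest=$33.00
After 5 (deposit($200)): balance=$1533.00 total_interest=$33.00
After 6 (withdraw($50)): balance=$1483.00 total_interest=$33.00
After 7 (month_end (apply 3% monthly interest)): balance=$1527.49 total_interest=$77.49
After 8 (deposit($100)): balance=$1627.49 total_interest=$77.49
After 9 (month_end (apply 3% monthly interest)): balance=$1676.31 total_interest=$126.31

Answer: 126.31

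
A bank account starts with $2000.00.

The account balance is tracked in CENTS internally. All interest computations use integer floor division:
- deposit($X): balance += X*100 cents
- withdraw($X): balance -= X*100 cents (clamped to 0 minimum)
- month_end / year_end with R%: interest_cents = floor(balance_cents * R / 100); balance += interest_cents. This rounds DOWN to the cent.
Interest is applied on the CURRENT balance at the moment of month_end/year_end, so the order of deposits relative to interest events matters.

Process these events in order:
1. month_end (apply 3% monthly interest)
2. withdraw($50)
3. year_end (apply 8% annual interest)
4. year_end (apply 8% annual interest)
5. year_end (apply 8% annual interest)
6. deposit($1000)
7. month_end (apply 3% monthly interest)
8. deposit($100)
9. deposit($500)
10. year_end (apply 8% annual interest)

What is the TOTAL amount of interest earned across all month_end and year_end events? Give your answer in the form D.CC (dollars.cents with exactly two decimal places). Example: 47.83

After 1 (month_end (apply 3% monthly interest)): balance=$2060.00 total_interest=$60.00
After 2 (withdraw($50)): balance=$2010.00 total_interest=$60.00
After 3 (year_end (apply 8% annual interest)): balance=$2170.80 total_interest=$220.80
After 4 (year_end (apply 8% annual interest)): balance=$2344.46 total_interest=$394.46
After 5 (year_end (apply 8% annual interest)): balance=$2532.01 total_interest=$582.01
After 6 (deposit($1000)): balance=$3532.01 total_interest=$582.01
After 7 (month_end (apply 3% monthly interest)): balance=$3637.97 total_interest=$687.97
After 8 (deposit($100)): balance=$3737.97 total_interest=$687.97
After 9 (deposit($500)): balance=$4237.97 total_interest=$687.97
After 10 (year_end (apply 8% annual interest)): balance=$4577.00 total_interest=$1027.00

Answer: 1027.00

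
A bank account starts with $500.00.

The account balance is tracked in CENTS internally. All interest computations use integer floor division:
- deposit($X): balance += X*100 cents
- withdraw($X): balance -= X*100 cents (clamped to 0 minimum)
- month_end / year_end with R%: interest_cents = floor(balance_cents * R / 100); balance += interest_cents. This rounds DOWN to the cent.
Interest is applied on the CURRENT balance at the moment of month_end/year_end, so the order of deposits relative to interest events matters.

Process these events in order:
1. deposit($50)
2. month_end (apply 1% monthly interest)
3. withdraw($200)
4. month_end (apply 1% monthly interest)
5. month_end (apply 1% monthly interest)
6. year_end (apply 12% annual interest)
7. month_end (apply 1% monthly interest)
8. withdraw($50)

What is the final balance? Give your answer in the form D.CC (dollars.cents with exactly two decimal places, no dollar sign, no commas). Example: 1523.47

After 1 (deposit($50)): balance=$550.00 total_interest=$0.00
After 2 (month_end (apply 1% monthly interest)): balance=$555.50 total_interest=$5.50
After 3 (withdraw($200)): balance=$355.50 total_interest=$5.50
After 4 (month_end (apply 1% monthly interest)): balance=$359.05 total_interest=$9.05
After 5 (month_end (apply 1% monthly interest)): balance=$362.64 total_interest=$12.64
After 6 (year_end (apply 12% annual interest)): balance=$406.15 total_interest=$56.15
After 7 (month_end (apply 1% monthly interest)): balance=$410.21 total_interest=$60.21
After 8 (withdraw($50)): balance=$360.21 total_interest=$60.21

Answer: 360.21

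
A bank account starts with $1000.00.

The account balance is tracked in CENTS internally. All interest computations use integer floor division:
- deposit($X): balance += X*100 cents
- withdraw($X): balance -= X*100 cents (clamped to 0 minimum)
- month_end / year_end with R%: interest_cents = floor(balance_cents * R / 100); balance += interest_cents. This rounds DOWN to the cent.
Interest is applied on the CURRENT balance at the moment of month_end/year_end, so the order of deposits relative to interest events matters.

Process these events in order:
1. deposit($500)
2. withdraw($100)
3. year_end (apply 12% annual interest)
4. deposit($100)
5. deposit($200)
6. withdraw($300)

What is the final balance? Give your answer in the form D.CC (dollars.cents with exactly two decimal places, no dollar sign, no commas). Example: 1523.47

Answer: 1568.00

Derivation:
After 1 (deposit($500)): balance=$1500.00 total_interest=$0.00
After 2 (withdraw($100)): balance=$1400.00 total_interest=$0.00
After 3 (year_end (apply 12% annual interest)): balance=$1568.00 total_interest=$168.00
After 4 (deposit($100)): balance=$1668.00 total_interest=$168.00
After 5 (deposit($200)): balance=$1868.00 total_interest=$168.00
After 6 (withdraw($300)): balance=$1568.00 total_interest=$168.00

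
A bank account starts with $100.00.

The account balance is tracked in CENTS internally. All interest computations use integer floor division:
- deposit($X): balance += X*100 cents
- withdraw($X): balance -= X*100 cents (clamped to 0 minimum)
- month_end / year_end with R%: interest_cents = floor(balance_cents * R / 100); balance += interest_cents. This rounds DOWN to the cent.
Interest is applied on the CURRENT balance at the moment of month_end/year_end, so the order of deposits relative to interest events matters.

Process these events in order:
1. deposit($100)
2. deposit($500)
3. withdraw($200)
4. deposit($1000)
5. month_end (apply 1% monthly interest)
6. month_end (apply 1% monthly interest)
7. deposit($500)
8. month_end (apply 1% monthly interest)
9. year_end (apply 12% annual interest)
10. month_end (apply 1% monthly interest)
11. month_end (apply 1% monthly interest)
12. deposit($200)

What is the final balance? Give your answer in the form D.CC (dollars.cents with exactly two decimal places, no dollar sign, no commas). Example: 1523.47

Answer: 2542.65

Derivation:
After 1 (deposit($100)): balance=$200.00 total_interest=$0.00
After 2 (deposit($500)): balance=$700.00 total_interest=$0.00
After 3 (withdraw($200)): balance=$500.00 total_interest=$0.00
After 4 (deposit($1000)): balance=$1500.00 total_interest=$0.00
After 5 (month_end (apply 1% monthly interest)): balance=$1515.00 total_interest=$15.00
After 6 (month_end (apply 1% monthly interest)): balance=$1530.15 total_interest=$30.15
After 7 (deposit($500)): balance=$2030.15 total_interest=$30.15
After 8 (month_end (apply 1% monthly interest)): balance=$2050.45 total_interest=$50.45
After 9 (year_end (apply 12% annual interest)): balance=$2296.50 total_interest=$296.50
After 10 (month_end (apply 1% monthly interest)): balance=$2319.46 total_interest=$319.46
After 11 (month_end (apply 1% monthly interest)): balance=$2342.65 total_interest=$342.65
After 12 (deposit($200)): balance=$2542.65 total_interest=$342.65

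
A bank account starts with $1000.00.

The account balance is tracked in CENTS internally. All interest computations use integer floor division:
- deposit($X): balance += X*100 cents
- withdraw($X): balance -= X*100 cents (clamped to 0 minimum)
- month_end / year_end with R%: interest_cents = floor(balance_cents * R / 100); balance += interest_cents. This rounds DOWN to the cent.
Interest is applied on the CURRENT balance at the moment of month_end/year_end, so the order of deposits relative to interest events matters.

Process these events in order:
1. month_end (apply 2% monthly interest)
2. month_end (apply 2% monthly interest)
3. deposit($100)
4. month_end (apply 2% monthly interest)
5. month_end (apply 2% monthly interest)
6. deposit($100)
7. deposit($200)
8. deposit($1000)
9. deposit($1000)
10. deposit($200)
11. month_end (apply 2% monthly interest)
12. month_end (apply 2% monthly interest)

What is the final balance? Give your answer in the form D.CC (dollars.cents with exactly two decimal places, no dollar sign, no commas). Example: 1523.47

After 1 (month_end (apply 2% monthly interest)): balance=$1020.00 total_interest=$20.00
After 2 (month_end (apply 2% monthly interest)): balance=$1040.40 total_interest=$40.40
After 3 (deposit($100)): balance=$1140.40 total_interest=$40.40
After 4 (month_end (apply 2% monthly interest)): balance=$1163.20 total_interest=$63.20
After 5 (month_end (apply 2% monthly interest)): balance=$1186.46 total_interest=$86.46
After 6 (deposit($100)): balance=$1286.46 total_interest=$86.46
After 7 (deposit($200)): balance=$1486.46 total_interest=$86.46
After 8 (deposit($1000)): balance=$2486.46 total_interest=$86.46
After 9 (deposit($1000)): balance=$3486.46 total_interest=$86.46
After 10 (deposit($200)): balance=$3686.46 total_interest=$86.46
After 11 (month_end (apply 2% monthly interest)): balance=$3760.18 total_interest=$160.18
After 12 (month_end (apply 2% monthly interest)): balance=$3835.38 total_interest=$235.38

Answer: 3835.38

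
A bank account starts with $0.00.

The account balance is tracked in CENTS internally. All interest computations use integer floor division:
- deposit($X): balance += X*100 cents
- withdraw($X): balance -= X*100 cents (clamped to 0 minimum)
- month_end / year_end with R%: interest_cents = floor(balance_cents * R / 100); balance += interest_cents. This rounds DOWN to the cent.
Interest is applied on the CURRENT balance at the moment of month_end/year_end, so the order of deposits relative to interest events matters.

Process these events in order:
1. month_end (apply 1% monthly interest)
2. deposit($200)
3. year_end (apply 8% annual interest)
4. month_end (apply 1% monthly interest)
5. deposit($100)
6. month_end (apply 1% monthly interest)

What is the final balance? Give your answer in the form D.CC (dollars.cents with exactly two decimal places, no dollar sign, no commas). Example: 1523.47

Answer: 321.34

Derivation:
After 1 (month_end (apply 1% monthly interest)): balance=$0.00 total_interest=$0.00
After 2 (deposit($200)): balance=$200.00 total_interest=$0.00
After 3 (year_end (apply 8% annual interest)): balance=$216.00 total_interest=$16.00
After 4 (month_end (apply 1% monthly interest)): balance=$218.16 total_interest=$18.16
After 5 (deposit($100)): balance=$318.16 total_interest=$18.16
After 6 (month_end (apply 1% monthly interest)): balance=$321.34 total_interest=$21.34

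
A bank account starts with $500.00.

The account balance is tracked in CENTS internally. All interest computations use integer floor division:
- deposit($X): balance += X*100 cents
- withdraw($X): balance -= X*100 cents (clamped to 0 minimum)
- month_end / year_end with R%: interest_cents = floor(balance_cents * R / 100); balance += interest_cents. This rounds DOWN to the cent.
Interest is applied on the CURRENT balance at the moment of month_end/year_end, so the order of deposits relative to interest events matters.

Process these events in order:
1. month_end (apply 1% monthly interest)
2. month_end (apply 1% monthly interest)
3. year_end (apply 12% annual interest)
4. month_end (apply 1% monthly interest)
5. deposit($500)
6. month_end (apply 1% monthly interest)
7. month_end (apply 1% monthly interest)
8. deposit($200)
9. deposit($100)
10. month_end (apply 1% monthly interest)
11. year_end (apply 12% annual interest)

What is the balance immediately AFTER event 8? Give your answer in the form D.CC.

After 1 (month_end (apply 1% monthly interest)): balance=$505.00 total_interest=$5.00
After 2 (month_end (apply 1% monthly interest)): balance=$510.05 total_interest=$10.05
After 3 (year_end (apply 12% annual interest)): balance=$571.25 total_interest=$71.25
After 4 (month_end (apply 1% monthly interest)): balance=$576.96 total_interest=$76.96
After 5 (deposit($500)): balance=$1076.96 total_interest=$76.96
After 6 (month_end (apply 1% monthly interest)): balance=$1087.72 total_interest=$87.72
After 7 (month_end (apply 1% monthly interest)): balance=$1098.59 total_interest=$98.59
After 8 (deposit($200)): balance=$1298.59 total_interest=$98.59

Answer: 1298.59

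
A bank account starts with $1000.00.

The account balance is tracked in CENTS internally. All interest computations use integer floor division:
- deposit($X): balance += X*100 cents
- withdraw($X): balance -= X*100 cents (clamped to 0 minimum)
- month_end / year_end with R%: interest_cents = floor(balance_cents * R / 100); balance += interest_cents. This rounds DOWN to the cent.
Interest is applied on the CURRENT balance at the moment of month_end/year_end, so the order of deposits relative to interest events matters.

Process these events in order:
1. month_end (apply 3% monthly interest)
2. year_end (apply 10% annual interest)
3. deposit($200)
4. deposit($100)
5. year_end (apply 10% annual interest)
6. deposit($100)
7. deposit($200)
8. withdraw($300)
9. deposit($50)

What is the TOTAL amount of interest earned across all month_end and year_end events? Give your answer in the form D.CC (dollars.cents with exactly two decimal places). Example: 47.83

Answer: 276.30

Derivation:
After 1 (month_end (apply 3% monthly interest)): balance=$1030.00 total_interest=$30.00
After 2 (year_end (apply 10% annual interest)): balance=$1133.00 total_interest=$133.00
After 3 (deposit($200)): balance=$1333.00 total_interest=$133.00
After 4 (deposit($100)): balance=$1433.00 total_interest=$133.00
After 5 (year_end (apply 10% annual interest)): balance=$1576.30 total_interest=$276.30
After 6 (deposit($100)): balance=$1676.30 total_interest=$276.30
After 7 (deposit($200)): balance=$1876.30 total_interest=$276.30
After 8 (withdraw($300)): balance=$1576.30 total_interest=$276.30
After 9 (deposit($50)): balance=$1626.30 total_interest=$276.30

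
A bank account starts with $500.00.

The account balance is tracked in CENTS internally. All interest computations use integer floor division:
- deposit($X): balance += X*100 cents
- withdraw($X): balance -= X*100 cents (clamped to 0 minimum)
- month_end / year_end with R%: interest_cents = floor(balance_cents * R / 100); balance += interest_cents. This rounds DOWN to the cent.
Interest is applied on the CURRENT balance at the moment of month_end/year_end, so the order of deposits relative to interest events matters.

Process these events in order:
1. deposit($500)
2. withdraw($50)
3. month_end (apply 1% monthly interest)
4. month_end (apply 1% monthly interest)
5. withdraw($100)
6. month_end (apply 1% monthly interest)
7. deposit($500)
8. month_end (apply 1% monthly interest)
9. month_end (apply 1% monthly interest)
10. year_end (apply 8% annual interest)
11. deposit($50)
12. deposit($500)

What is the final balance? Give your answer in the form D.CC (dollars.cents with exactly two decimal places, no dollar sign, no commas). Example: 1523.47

After 1 (deposit($500)): balance=$1000.00 total_interest=$0.00
After 2 (withdraw($50)): balance=$950.00 total_interest=$0.00
After 3 (month_end (apply 1% monthly interest)): balance=$959.50 total_interest=$9.50
After 4 (month_end (apply 1% monthly interest)): balance=$969.09 total_interest=$19.09
After 5 (withdraw($100)): balance=$869.09 total_interest=$19.09
After 6 (month_end (apply 1% monthly interest)): balance=$877.78 total_interest=$27.78
After 7 (deposit($500)): balance=$1377.78 total_interest=$27.78
After 8 (month_end (apply 1% monthly interest)): balance=$1391.55 total_interest=$41.55
After 9 (month_end (apply 1% monthly interest)): balance=$1405.46 total_interest=$55.46
After 10 (year_end (apply 8% annual interest)): balance=$1517.89 total_interest=$167.89
After 11 (deposit($50)): balance=$1567.89 total_interest=$167.89
After 12 (deposit($500)): balance=$2067.89 total_interest=$167.89

Answer: 2067.89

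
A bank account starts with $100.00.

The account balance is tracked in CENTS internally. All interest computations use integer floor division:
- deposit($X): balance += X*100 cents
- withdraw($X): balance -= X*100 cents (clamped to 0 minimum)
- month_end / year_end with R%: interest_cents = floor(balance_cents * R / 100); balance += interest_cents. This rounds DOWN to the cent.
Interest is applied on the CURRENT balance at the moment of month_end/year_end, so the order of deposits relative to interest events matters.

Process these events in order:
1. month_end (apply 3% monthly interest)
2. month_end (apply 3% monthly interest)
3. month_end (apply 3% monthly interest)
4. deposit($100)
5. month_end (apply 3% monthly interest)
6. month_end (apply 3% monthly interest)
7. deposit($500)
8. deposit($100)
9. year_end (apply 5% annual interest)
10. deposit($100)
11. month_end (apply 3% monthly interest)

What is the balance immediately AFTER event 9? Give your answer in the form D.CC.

After 1 (month_end (apply 3% monthly interest)): balance=$103.00 total_interest=$3.00
After 2 (month_end (apply 3% monthly interest)): balance=$106.09 total_interest=$6.09
After 3 (month_end (apply 3% monthly interest)): balance=$109.27 total_interest=$9.27
After 4 (deposit($100)): balance=$209.27 total_interest=$9.27
After 5 (month_end (apply 3% monthly interest)): balance=$215.54 total_interest=$15.54
After 6 (month_end (apply 3% monthly interest)): balance=$222.00 total_interest=$22.00
After 7 (deposit($500)): balance=$722.00 total_interest=$22.00
After 8 (deposit($100)): balance=$822.00 total_interest=$22.00
After 9 (year_end (apply 5% annual interest)): balance=$863.10 total_interest=$63.10

Answer: 863.10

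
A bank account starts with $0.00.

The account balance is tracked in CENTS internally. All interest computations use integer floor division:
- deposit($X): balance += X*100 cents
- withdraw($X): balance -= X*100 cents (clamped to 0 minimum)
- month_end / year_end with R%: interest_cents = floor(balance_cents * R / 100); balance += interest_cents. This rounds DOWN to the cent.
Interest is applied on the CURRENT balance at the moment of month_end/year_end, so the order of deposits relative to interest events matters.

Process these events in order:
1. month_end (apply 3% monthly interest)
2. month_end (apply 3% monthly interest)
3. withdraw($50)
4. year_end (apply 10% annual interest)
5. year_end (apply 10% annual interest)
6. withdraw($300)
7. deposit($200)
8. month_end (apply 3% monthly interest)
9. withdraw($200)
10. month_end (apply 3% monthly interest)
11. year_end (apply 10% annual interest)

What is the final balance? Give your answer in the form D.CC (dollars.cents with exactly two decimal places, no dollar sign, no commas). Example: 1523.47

After 1 (month_end (apply 3% monthly interest)): balance=$0.00 total_interest=$0.00
After 2 (month_end (apply 3% monthly interest)): balance=$0.00 total_interest=$0.00
After 3 (withdraw($50)): balance=$0.00 total_interest=$0.00
After 4 (year_end (apply 10% annual interest)): balance=$0.00 total_interest=$0.00
After 5 (year_end (apply 10% annual interest)): balance=$0.00 total_interest=$0.00
After 6 (withdraw($300)): balance=$0.00 total_interest=$0.00
After 7 (deposit($200)): balance=$200.00 total_interest=$0.00
After 8 (month_end (apply 3% monthly interest)): balance=$206.00 total_interest=$6.00
After 9 (withdraw($200)): balance=$6.00 total_interest=$6.00
After 10 (month_end (apply 3% monthly interest)): balance=$6.18 total_interest=$6.18
After 11 (year_end (apply 10% annual interest)): balance=$6.79 total_interest=$6.79

Answer: 6.79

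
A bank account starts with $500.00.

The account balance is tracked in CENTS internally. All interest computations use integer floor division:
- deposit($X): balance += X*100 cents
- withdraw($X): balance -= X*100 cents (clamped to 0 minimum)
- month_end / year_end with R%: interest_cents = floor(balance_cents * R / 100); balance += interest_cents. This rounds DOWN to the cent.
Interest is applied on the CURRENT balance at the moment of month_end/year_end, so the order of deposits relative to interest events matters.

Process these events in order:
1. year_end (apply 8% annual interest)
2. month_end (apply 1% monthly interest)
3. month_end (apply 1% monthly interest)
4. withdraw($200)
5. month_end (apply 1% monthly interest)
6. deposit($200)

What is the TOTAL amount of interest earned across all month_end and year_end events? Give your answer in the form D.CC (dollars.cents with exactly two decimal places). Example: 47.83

Answer: 54.35

Derivation:
After 1 (year_end (apply 8% annual interest)): balance=$540.00 total_interest=$40.00
After 2 (month_end (apply 1% monthly interest)): balance=$545.40 total_interest=$45.40
After 3 (month_end (apply 1% monthly interest)): balance=$550.85 total_interest=$50.85
After 4 (withdraw($200)): balance=$350.85 total_interest=$50.85
After 5 (month_end (apply 1% monthly interest)): balance=$354.35 total_interest=$54.35
After 6 (deposit($200)): balance=$554.35 total_interest=$54.35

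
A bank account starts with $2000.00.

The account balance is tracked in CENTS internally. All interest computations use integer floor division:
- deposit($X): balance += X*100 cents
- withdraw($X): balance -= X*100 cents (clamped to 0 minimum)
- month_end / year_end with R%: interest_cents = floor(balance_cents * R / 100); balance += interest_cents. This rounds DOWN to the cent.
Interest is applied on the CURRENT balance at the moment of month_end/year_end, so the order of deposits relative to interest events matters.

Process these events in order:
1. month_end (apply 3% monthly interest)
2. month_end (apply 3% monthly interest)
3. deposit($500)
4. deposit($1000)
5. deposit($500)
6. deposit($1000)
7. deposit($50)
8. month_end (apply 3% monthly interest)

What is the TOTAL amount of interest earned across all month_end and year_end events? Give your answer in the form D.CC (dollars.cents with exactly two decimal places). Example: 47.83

Answer: 276.95

Derivation:
After 1 (month_end (apply 3% monthly interest)): balance=$2060.00 total_interest=$60.00
After 2 (month_end (apply 3% monthly interest)): balance=$2121.80 total_interest=$121.80
After 3 (deposit($500)): balance=$2621.80 total_interest=$121.80
After 4 (deposit($1000)): balance=$3621.80 total_interest=$121.80
After 5 (deposit($500)): balance=$4121.80 total_interest=$121.80
After 6 (deposit($1000)): balance=$5121.80 total_interest=$121.80
After 7 (deposit($50)): balance=$5171.80 total_interest=$121.80
After 8 (month_end (apply 3% monthly interest)): balance=$5326.95 total_interest=$276.95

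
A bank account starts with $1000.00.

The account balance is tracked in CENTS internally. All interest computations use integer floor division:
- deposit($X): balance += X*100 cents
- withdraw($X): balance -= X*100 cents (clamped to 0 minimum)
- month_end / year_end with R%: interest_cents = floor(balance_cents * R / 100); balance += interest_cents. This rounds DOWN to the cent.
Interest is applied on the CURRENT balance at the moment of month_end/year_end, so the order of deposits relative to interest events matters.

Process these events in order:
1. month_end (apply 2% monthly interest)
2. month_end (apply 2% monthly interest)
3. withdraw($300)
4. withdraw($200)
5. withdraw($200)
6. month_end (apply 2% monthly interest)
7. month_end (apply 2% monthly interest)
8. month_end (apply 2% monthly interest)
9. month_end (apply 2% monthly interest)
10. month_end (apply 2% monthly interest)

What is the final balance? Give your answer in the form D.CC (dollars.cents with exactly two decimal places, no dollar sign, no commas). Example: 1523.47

Answer: 375.80

Derivation:
After 1 (month_end (apply 2% monthly interest)): balance=$1020.00 total_interest=$20.00
After 2 (month_end (apply 2% monthly interest)): balance=$1040.40 total_interest=$40.40
After 3 (withdraw($300)): balance=$740.40 total_interest=$40.40
After 4 (withdraw($200)): balance=$540.40 total_interest=$40.40
After 5 (withdraw($200)): balance=$340.40 total_interest=$40.40
After 6 (month_end (apply 2% monthly interest)): balance=$347.20 total_interest=$47.20
After 7 (month_end (apply 2% monthly interest)): balance=$354.14 total_interest=$54.14
After 8 (month_end (apply 2% monthly interest)): balance=$361.22 total_interest=$61.22
After 9 (month_end (apply 2% monthly interest)): balance=$368.44 total_interest=$68.44
After 10 (month_end (apply 2% monthly interest)): balance=$375.80 total_interest=$75.80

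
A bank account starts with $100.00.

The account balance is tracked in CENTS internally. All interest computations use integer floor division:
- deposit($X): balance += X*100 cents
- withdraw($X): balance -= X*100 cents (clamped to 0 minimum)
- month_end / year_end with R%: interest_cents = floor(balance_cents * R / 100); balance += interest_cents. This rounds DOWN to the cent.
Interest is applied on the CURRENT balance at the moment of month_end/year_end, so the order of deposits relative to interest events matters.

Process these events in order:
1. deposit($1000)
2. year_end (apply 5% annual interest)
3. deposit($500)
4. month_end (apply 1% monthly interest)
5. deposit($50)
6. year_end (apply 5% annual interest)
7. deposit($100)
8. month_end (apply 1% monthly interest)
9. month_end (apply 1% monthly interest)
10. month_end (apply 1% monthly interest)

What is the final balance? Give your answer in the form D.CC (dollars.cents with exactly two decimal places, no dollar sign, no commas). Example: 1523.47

After 1 (deposit($1000)): balance=$1100.00 total_interest=$0.00
After 2 (year_end (apply 5% annual interest)): balance=$1155.00 total_interest=$55.00
After 3 (deposit($500)): balance=$1655.00 total_interest=$55.00
After 4 (month_end (apply 1% monthly interest)): balance=$1671.55 total_interest=$71.55
After 5 (deposit($50)): balance=$1721.55 total_interest=$71.55
After 6 (year_end (apply 5% annual interest)): balance=$1807.62 total_interest=$157.62
After 7 (deposit($100)): balance=$1907.62 total_interest=$157.62
After 8 (month_end (apply 1% monthly interest)): balance=$1926.69 total_interest=$176.69
After 9 (month_end (apply 1% monthly interest)): balance=$1945.95 total_interest=$195.95
After 10 (month_end (apply 1% monthly interest)): balance=$1965.40 total_interest=$215.40

Answer: 1965.40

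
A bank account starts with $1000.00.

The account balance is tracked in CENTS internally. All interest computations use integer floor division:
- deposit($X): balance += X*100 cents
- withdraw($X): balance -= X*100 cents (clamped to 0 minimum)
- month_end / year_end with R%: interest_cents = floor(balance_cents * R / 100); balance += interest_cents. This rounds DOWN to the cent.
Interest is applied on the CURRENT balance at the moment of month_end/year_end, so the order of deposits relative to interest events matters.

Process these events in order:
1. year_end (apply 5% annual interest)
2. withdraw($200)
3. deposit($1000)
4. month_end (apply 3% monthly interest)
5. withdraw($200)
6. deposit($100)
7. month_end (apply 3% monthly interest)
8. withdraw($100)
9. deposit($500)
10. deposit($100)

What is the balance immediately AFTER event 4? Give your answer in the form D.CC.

After 1 (year_end (apply 5% annual interest)): balance=$1050.00 total_interest=$50.00
After 2 (withdraw($200)): balance=$850.00 total_interest=$50.00
After 3 (deposit($1000)): balance=$1850.00 total_interest=$50.00
After 4 (month_end (apply 3% monthly interest)): balance=$1905.50 total_interest=$105.50

Answer: 1905.50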